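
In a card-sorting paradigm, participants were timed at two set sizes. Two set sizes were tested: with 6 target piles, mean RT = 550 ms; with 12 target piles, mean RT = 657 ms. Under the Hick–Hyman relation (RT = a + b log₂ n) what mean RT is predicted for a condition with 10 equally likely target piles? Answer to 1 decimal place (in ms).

628.9 ms

RT is linear in log₂ n, so two points fix the line:
  b = (657 − 550) / (log₂ 12 − log₂ 6) = 107 / (3.5850 − 2.5850) = 107.000 ms/bit
  a = 550 − 107.000 × 2.5850 = 273.409 ms
Then RT(10) = 273.409 + 107.000 × log₂ 10 = 273.409 + 107.000 × 3.3219 ≈ 628.855 ms.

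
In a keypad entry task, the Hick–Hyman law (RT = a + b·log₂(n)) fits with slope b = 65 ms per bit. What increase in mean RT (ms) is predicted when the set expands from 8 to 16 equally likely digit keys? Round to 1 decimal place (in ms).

ΔRT = (a + b log₂ n₂) − (a + b log₂ n₁) = b·(log₂ n₂ − log₂ n₁).
log₂(16) − log₂(8) = log₂(16/8) = log₂(2) = 1.
ΔRT = 65 × 1.0000 = 65.000 ms.

65.0 ms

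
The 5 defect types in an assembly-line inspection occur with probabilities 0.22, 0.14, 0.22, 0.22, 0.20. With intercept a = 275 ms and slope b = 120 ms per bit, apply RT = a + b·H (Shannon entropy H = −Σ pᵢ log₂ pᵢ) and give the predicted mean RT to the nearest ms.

H = 0.22·log₂(1/0.22) + 0.14·log₂(1/0.14) + 0.22·log₂(1/0.22) + 0.22·log₂(1/0.22) + 0.20·log₂(1/0.20) = 2.3032 bits.
RT = 275 + 120 × 2.3032 = 551.39 ms.

551 ms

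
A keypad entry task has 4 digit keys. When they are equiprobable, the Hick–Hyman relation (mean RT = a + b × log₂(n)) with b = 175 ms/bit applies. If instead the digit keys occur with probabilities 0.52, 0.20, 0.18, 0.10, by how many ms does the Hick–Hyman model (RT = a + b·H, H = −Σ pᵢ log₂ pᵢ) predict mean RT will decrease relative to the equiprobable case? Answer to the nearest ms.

The RT saving is b·ΔH. Equiprobable H₀ = log₂(4) = 2.0000 bits; with the given probabilities H = 1.7325 bits.
b·(H₀ − H) = 175 × (2.0000 − 1.7325) = 46.82 ms.

47 ms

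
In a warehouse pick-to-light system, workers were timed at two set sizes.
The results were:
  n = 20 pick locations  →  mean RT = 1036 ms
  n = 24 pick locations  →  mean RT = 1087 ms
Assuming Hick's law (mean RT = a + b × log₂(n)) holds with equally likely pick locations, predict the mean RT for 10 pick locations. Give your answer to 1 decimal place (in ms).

Fit slope and intercept:
  b = (1087 − 1036) / (log₂ 24 − log₂ 20) = 51 / (4.5850 − 4.3219) = 193.891 ms/bit
  a = 1036 − 193.891 × 4.3219 = 198.017 ms
Then RT(10) = 198.017 + 193.891 × log₂ 10 = 198.017 + 193.891 × 3.3219 ≈ 842.109 ms.

842.1 ms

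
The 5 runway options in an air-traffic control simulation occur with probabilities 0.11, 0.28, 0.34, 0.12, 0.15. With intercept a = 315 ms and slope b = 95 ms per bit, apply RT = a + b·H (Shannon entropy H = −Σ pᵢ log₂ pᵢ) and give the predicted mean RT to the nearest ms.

521 ms

Entropy contributions −pᵢ log₂ pᵢ: 0.3503, 0.5142, 0.5292, 0.3671, 0.4105; sum H = 2.1713 bits.
RT = a + bH = 315 + 95·2.1713 = 521.27 ms.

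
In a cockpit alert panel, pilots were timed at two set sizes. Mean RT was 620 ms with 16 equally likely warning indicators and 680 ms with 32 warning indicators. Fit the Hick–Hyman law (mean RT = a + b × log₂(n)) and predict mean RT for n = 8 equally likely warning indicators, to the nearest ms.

560 ms

Solve the two-equation system in a and b:
  b = (680 − 620) / (log₂ 32 − log₂ 16) = 60 / (5 − 4) = 60 ms/bit
  a = 620 − 60 × 4 = 380 ms
Then RT(8) = 380 + 60 × log₂ 8 = 380 + 60 × 3 ≈ 560.000 ms.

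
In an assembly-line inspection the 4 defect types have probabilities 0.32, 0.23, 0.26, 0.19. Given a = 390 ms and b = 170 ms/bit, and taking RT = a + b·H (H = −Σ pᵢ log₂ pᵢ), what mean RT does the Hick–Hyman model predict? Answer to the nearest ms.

H = 0.32·log₂(1/0.32) + 0.23·log₂(1/0.23) + 0.26·log₂(1/0.26) + 0.19·log₂(1/0.19) = 1.9742 bits.
RT = 390 + 170 × 1.9742 = 725.62 ms.

726 ms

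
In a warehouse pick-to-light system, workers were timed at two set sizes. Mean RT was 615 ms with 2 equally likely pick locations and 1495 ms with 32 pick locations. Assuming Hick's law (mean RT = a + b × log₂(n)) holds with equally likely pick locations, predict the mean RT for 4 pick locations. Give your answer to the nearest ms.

Fit slope and intercept:
  b = (1495 − 615) / (log₂ 32 − log₂ 2) = 880 / (5 − 1) = 220 ms/bit
  a = 615 − 220 × 1 = 395 ms
Then RT(4) = 395 + 220 × log₂ 4 = 395 + 220 × 2 ≈ 835.000 ms.

835 ms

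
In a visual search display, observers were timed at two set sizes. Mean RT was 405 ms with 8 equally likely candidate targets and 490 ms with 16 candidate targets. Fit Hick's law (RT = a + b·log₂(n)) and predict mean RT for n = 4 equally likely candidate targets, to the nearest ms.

320 ms

With log₂ n on the abscissa the relation is linear; from the two conditions:
  b = (490 − 405) / (log₂ 16 − log₂ 8) = 85 / (4 − 3) = 85 ms/bit
  a = 405 − 85 × 3 = 150 ms
Then RT(4) = 150 + 85 × log₂ 4 = 150 + 85 × 2 ≈ 320.000 ms.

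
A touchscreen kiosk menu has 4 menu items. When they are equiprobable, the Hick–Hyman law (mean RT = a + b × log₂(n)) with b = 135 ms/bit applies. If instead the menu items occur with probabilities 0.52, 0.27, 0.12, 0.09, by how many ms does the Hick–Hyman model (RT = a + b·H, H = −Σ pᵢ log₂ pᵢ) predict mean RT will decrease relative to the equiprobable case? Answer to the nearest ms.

The RT saving is b·ΔH. Equiprobable H₀ = log₂(4) = 2.0000 bits; with the given probabilities H = 1.6803 bits.
b·(H₀ − H) = 135 × (2.0000 − 1.6803) = 43.16 ms.

43 ms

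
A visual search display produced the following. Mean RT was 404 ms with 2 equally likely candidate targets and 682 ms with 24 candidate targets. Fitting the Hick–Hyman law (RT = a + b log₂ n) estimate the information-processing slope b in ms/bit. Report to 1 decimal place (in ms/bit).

Slope: b = (682 − 404) / (log₂ 24 − log₂ 2) = 278/3.5850 = 77.546 ms/bit.

77.5 ms/bit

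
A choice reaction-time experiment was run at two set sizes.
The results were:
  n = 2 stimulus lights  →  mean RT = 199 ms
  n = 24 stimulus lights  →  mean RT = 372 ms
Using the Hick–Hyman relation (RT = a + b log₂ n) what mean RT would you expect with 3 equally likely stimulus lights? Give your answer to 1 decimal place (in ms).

227.2 ms

With log₂ n on the abscissa the relation is linear; from the two conditions:
  b = (372 − 199) / (log₂ 24 − log₂ 2) = 173 / (4.5850 − 1) = 48.257 ms/bit
  a = 199 − 48.257 × 1 = 150.743 ms
Then RT(3) = 150.743 + 48.257 × log₂ 3 = 150.743 + 48.257 × 1.5850 ≈ 227.229 ms.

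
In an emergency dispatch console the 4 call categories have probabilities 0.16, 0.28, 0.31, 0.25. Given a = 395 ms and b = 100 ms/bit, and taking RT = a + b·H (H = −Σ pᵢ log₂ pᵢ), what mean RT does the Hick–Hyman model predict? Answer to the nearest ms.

591 ms

Entropy contributions −pᵢ log₂ pᵢ: 0.4230, 0.5142, 0.5238, 0.5000; sum H = 1.9610 bits.
RT = a + bH = 395 + 100·1.9610 = 591.10 ms.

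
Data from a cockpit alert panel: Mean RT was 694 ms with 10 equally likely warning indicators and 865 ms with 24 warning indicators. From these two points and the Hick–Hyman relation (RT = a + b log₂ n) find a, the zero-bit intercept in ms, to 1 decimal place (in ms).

244.3 ms

b = (RT₂ − RT₁)/(log₂ n₂ − log₂ n₁) = (865 − 694)/(4.5850 − 3.3219) = 135.388 ms/bit.
Intercept: a = 694 − 135.388·log₂(10) = 244.250 ms.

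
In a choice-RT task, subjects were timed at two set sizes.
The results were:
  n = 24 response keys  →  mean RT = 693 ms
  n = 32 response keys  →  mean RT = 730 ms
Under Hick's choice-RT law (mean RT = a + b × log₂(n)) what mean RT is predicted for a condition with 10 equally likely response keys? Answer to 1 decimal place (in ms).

Solve the two-equation system in a and b:
  b = (730 − 693) / (log₂ 32 − log₂ 24) = 37 / (5 − 4.5850) = 89.149 ms/bit
  a = 693 − 89.149 × 4.5850 = 284.257 ms
Then RT(10) = 284.257 + 89.149 × log₂ 10 = 284.257 + 89.149 × 3.3219 ≈ 580.402 ms.

580.4 ms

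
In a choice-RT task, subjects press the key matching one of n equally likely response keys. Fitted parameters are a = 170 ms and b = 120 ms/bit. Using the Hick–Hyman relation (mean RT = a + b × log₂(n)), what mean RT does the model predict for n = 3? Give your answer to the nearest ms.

360 ms

log₂(3) = 1.5850 bits, so RT = 170 + 120 × 1.5850 ≈ 360.196 ms.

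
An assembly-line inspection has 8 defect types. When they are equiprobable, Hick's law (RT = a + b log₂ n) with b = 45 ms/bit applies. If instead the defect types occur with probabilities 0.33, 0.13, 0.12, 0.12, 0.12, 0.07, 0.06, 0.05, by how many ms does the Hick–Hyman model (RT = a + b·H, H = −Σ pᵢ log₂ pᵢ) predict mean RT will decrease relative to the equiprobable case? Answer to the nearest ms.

12 ms

Equiprobable entropy H₀ = log₂ 8 = 3.0000 bits.
Skewed entropy H = −Σ pᵢ log₂ pᵢ = 2.7399 bits.
ΔRT = b·(H₀ − H) = 45 × 0.2601 = 11.71 ms.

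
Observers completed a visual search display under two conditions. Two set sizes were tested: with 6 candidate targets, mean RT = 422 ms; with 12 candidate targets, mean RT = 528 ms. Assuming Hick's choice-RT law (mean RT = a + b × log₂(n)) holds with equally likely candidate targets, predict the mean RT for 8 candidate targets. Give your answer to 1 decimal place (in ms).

466.0 ms

Fit slope and intercept:
  b = (528 − 422) / (log₂ 12 − log₂ 6) = 106 / (3.5850 − 2.5850) = 106.000 ms/bit
  a = 422 − 106.000 × 2.5850 = 147.994 ms
Then RT(8) = 147.994 + 106.000 × log₂ 8 = 147.994 + 106.000 × 3 ≈ 465.994 ms.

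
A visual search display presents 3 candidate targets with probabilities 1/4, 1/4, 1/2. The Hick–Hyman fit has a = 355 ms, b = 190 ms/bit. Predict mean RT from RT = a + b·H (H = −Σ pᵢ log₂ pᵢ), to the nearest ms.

Each term −pᵢ log₂ pᵢ: 0.25·2 + 0.25·2 + 0.5·1; summed, H = 1.500 bits.
Mean RT = a + bH = 355 + 190·1.500 = 640.00 ms.

640 ms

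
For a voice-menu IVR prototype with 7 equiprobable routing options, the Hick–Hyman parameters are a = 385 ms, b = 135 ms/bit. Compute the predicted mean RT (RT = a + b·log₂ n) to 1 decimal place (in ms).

log₂(7) = 2.8074 bits, so RT = 385 + 135 × 2.8074 ≈ 763.993 ms.

764.0 ms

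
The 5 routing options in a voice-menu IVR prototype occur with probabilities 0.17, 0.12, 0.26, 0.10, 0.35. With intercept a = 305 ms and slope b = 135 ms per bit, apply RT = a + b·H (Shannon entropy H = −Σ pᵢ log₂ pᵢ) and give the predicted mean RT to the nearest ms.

H = 0.17·log₂(1/0.17) + 0.12·log₂(1/0.12) + 0.26·log₂(1/0.26) + 0.10·log₂(1/0.10) + 0.35·log₂(1/0.35) = 2.1692 bits.
RT = 305 + 135 × 2.1692 = 597.85 ms.

598 ms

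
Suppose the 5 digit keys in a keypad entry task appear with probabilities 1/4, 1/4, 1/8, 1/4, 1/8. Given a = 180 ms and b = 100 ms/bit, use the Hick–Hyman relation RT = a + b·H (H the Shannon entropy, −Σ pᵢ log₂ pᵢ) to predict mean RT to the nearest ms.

Each term −pᵢ log₂ pᵢ: 0.25·2 + 0.25·2 + 0.125·3 + 0.25·2 + 0.125·3; summed, H = 2.250 bits.
Mean RT = a + bH = 180 + 100·2.250 = 405.00 ms.

405 ms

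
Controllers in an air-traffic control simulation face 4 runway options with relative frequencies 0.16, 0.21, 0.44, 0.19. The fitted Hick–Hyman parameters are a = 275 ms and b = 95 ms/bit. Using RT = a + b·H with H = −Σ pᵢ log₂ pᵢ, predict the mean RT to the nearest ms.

453 ms

H = 0.16·log₂(1/0.16) + 0.21·log₂(1/0.21) + 0.44·log₂(1/0.44) + 0.19·log₂(1/0.19) = 1.8722 bits.
RT = 275 + 95 × 1.8722 = 452.86 ms.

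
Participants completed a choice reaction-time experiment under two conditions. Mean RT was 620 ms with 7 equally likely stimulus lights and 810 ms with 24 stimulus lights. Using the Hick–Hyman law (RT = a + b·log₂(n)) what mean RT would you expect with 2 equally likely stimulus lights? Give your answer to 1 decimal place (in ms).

426.8 ms

Fit slope and intercept:
  b = (810 − 620) / (log₂ 24 − log₂ 7) = 190 / (4.5850 − 2.8074) = 106.885 ms/bit
  a = 620 − 106.885 × 2.8074 = 319.935 ms
Then RT(2) = 319.935 + 106.885 × log₂ 2 = 319.935 + 106.885 × 1 ≈ 426.820 ms.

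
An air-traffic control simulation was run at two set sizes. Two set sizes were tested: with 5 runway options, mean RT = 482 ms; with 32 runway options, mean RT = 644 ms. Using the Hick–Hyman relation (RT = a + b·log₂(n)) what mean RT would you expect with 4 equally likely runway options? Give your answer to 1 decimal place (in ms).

462.5 ms

Fit slope and intercept:
  b = (644 − 482) / (log₂ 32 − log₂ 5) = 162 / (5 − 2.3219) = 60.491 ms/bit
  a = 482 − 60.491 × 2.3219 = 341.544 ms
Then RT(4) = 341.544 + 60.491 × log₂ 4 = 341.544 + 60.491 × 2 ≈ 462.526 ms.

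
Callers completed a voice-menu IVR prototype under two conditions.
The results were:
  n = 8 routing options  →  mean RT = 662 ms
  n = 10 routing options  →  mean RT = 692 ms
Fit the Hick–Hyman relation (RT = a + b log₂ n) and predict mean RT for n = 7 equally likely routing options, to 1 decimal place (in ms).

Solve the two-equation system in a and b:
  b = (692 − 662) / (log₂ 10 − log₂ 8) = 30 / (3.3219 − 3) = 93.189 ms/bit
  a = 662 − 93.189 × 3 = 382.434 ms
Then RT(7) = 382.434 + 93.189 × log₂ 7 = 382.434 + 93.189 × 2.8074 ≈ 644.048 ms.

644.0 ms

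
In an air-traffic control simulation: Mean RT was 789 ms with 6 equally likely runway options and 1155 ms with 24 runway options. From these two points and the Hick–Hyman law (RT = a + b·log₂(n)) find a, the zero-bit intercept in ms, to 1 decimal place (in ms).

316.0 ms

Slope: b = (1155 − 789) / (log₂ 24 − log₂ 6) = 366/2.0000 = 183.000 ms/bit.
Intercept: a = 789 − 183.000·log₂(6) = 315.952 ms.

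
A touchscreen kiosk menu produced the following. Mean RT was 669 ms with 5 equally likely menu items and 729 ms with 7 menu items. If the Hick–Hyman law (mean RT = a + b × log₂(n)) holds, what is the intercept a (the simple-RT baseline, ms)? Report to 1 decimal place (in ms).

b = (RT₂ − RT₁)/(log₂ n₂ − log₂ n₁) = (729 − 669)/(2.8074 − 2.3219) = 123.603 ms/bit.
Intercept: a = 669 − 123.603·log₂(5) = 382.004 ms.

382.0 ms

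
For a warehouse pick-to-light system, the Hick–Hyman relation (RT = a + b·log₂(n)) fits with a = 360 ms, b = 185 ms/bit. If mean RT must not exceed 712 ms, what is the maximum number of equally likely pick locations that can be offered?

Information budget: (712 − 360)/185 = 1.9027 bits, so n ≤ 2^1.9027 = 3.739 → at most 3.

3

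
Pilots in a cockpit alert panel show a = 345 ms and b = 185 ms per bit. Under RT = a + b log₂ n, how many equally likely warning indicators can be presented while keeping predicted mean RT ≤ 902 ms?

185·log₂ n ≤ 902 − 345 = 557, giving log₂ n ≤ 3.0108 and n ≤ 8.060. The largest whole number is 8.

8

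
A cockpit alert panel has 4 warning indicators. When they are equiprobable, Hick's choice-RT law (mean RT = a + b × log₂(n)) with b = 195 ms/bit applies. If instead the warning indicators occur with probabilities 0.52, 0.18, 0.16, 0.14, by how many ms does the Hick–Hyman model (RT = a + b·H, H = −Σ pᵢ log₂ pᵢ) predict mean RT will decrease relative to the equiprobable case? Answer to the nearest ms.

The RT saving is b·ΔH. Equiprobable H₀ = log₂(4) = 2.0000 bits; with the given probabilities H = 1.7560 bits.
b·(H₀ − H) = 195 × (2.0000 − 1.7560) = 47.58 ms.

48 ms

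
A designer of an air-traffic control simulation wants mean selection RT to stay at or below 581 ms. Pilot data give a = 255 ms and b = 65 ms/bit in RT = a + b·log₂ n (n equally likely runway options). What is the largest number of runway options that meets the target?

32

65·log₂ n ≤ 581 − 255 = 326, giving log₂ n ≤ 5.0154 and n ≤ 32.343. The largest whole number is 32.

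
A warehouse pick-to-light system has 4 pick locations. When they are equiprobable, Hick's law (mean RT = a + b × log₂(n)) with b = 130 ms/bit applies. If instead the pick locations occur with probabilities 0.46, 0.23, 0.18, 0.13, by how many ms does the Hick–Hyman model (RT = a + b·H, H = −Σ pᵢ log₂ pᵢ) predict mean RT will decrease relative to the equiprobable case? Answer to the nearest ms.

22 ms

Equiprobable entropy H₀ = log₂ 4 = 2.0000 bits.
Skewed entropy H = −Σ pᵢ log₂ pᵢ = 1.8310 bits.
ΔRT = b·(H₀ − H) = 130 × 0.1690 = 21.98 ms.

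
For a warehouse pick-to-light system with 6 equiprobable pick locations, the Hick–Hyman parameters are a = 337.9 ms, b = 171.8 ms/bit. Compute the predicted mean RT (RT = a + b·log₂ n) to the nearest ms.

log₂(6) = 2.5850 bits, so RT = 337.9 + 171.8 × 2.5850 ≈ 781.997 ms.

782 ms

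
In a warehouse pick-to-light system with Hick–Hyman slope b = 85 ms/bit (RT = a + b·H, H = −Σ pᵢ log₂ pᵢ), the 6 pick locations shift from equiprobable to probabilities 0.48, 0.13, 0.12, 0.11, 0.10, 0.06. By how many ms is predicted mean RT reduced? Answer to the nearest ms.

34 ms

The RT saving is b·ΔH. Equiprobable H₀ = log₂(6) = 2.5850 bits; with the given probabilities H = 2.1840 bits.
b·(H₀ − H) = 85 × (2.5850 − 2.1840) = 34.08 ms.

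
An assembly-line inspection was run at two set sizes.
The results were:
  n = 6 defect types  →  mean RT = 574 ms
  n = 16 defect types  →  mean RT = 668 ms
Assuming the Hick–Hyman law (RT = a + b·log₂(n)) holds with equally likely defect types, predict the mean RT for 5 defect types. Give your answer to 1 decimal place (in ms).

RT is linear in log₂ n, so two points fix the line:
  b = (668 − 574) / (log₂ 16 − log₂ 6) = 94 / (4 − 2.5850) = 66.429 ms/bit
  a = 574 − 66.429 × 2.5850 = 402.283 ms
Then RT(5) = 402.283 + 66.429 × log₂ 5 = 402.283 + 66.429 × 2.3219 ≈ 556.527 ms.

556.5 ms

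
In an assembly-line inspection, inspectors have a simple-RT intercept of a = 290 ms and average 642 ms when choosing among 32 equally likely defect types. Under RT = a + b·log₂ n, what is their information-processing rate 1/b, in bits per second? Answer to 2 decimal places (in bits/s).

b = (642 − 290)/log₂ 32 = 352/5 = 70.400 ms per bit = 0.07040 s/bit; the reciprocal is 14.205 bits/s.

14.20 bits/s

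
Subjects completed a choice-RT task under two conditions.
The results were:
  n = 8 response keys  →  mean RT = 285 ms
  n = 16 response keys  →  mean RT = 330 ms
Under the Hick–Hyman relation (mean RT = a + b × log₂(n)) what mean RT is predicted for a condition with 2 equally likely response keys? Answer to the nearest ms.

195 ms

Fit slope and intercept:
  b = (330 − 285) / (log₂ 16 − log₂ 8) = 45 / (4 − 3) = 45 ms/bit
  a = 285 − 45 × 3 = 150 ms
Then RT(2) = 150 + 45 × log₂ 2 = 150 + 45 × 1 ≈ 195.000 ms.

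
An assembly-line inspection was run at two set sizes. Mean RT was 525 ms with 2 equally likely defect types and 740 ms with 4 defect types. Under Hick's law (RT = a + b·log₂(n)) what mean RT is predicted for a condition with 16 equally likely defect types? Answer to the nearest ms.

1170 ms

RT is linear in log₂ n, so two points fix the line:
  b = (740 − 525) / (log₂ 4 − log₂ 2) = 215 / (2 − 1) = 215 ms/bit
  a = 525 − 215 × 1 = 310 ms
Then RT(16) = 310 + 215 × log₂ 16 = 310 + 215 × 4 ≈ 1170.000 ms.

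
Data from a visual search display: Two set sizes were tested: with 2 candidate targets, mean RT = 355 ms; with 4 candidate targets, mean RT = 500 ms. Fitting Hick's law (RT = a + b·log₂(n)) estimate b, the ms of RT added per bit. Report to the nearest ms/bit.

145 ms/bit

Slope: b = (500 − 355) / (log₂ 4 − log₂ 2) = 145/1.0000 = 145 ms/bit.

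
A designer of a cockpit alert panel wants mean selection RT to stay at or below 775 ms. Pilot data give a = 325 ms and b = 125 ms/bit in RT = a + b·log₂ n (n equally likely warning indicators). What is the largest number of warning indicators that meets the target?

12

Set 325 + 125·log₂ n ≤ 775 → log₂ n ≤ (775 − 325)/125 = 3.6000.
So n ≤ 2^3.6000 = 12.126; the largest integer n is 12.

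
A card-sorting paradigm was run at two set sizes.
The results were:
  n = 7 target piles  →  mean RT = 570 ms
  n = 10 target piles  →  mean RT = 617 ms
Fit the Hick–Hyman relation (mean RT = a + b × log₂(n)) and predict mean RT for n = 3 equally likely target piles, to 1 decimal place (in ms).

With log₂ n on the abscissa the relation is linear; from the two conditions:
  b = (617 − 570) / (log₂ 10 − log₂ 7) = 47 / (3.3219 − 2.8074) = 91.338 ms/bit
  a = 570 − 91.338 × 2.8074 = 313.582 ms
Then RT(3) = 313.582 + 91.338 × log₂ 3 = 313.582 + 91.338 × 1.5850 ≈ 458.349 ms.

458.3 ms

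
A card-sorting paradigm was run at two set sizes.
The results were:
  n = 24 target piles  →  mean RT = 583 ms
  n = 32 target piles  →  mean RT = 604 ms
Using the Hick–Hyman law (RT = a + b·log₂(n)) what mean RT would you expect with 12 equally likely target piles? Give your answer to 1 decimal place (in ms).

532.4 ms

With log₂ n on the abscissa the relation is linear; from the two conditions:
  b = (604 − 583) / (log₂ 32 − log₂ 24) = 21 / (5 − 4.5850) = 50.598 ms/bit
  a = 583 − 50.598 × 4.5850 = 351.011 ms
Then RT(12) = 351.011 + 50.598 × log₂ 12 = 351.011 + 50.598 × 3.5850 ≈ 532.402 ms.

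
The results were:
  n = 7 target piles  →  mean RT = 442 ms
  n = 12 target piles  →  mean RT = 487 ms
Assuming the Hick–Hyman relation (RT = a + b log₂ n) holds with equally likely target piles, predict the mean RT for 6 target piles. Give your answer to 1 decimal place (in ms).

429.1 ms

RT is linear in log₂ n, so two points fix the line:
  b = (487 − 442) / (log₂ 12 − log₂ 7) = 45 / (3.5850 − 2.8074) = 57.870 ms/bit
  a = 442 − 57.870 × 2.8074 = 279.539 ms
Then RT(6) = 279.539 + 57.870 × log₂ 6 = 279.539 + 57.870 × 2.5850 ≈ 429.130 ms.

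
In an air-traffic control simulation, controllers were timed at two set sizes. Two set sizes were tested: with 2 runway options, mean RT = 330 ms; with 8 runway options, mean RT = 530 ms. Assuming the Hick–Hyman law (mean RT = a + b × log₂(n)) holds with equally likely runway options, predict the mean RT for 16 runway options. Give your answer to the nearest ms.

630 ms

Fit slope and intercept:
  b = (530 − 330) / (log₂ 8 − log₂ 2) = 200 / (3 − 1) = 100 ms/bit
  a = 330 − 100 × 1 = 230 ms
Then RT(16) = 230 + 100 × log₂ 16 = 230 + 100 × 4 ≈ 630.000 ms.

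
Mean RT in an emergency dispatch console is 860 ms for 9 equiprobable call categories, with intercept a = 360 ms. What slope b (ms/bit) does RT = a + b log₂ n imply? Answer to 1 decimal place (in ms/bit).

157.7 ms/bit

log₂(9) = 3.1699 bits.
b = (RT − a)/log₂ n = (860 − 360) / 3.1699 = 157.732 ms/bit.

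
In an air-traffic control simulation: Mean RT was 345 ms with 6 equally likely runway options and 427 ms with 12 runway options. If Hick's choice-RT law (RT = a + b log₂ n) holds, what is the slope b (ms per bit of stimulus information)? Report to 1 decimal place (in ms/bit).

82.0 ms/bit

The slope on a log₂ axis is (427 − 345) / (3.5850 − 2.5850) = 82.000 ms/bit.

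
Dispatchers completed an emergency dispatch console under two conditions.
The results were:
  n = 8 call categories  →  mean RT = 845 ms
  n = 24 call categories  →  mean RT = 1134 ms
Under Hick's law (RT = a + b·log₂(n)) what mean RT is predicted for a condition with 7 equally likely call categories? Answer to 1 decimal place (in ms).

809.9 ms

Solve the two-equation system in a and b:
  b = (1134 − 845) / (log₂ 24 − log₂ 8) = 289 / (4.5850 − 3) = 182.339 ms/bit
  a = 845 − 182.339 × 3 = 297.984 ms
Then RT(7) = 297.984 + 182.339 × log₂ 7 = 297.984 + 182.339 × 2.8074 ≈ 809.873 ms.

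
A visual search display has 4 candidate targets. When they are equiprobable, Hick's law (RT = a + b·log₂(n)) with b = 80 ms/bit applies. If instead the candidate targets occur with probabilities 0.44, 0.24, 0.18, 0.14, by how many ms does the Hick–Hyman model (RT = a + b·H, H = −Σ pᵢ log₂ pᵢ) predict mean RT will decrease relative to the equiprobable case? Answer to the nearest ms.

11 ms

Equiprobable entropy H₀ = log₂ 4 = 2.0000 bits.
Skewed entropy H = −Σ pᵢ log₂ pᵢ = 1.8577 bits.
ΔRT = b·(H₀ − H) = 80 × 0.1423 = 11.38 ms.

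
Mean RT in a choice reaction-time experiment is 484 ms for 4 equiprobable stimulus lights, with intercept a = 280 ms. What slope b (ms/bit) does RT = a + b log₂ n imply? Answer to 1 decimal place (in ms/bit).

4 alternatives carry log₂ 4 = 2 bits; the choice cost is 484 − 280 = 204 ms, so b = 204/2 = 102.000 ms/bit.

102.0 ms/bit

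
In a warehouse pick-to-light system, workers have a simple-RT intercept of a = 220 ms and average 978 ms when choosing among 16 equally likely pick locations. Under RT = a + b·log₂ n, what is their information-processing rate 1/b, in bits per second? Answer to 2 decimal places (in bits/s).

b = (978 − 220)/log₂ 16 = 758/4 = 189.500 ms per bit = 0.18950 s/bit; the reciprocal is 5.277 bits/s.

5.28 bits/s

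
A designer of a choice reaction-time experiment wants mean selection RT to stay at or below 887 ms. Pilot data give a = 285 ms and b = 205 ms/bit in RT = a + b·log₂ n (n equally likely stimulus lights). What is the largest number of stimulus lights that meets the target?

Information budget: (887 − 285)/205 = 2.9366 bits, so n ≤ 2^2.9366 = 7.656 → at most 7.

7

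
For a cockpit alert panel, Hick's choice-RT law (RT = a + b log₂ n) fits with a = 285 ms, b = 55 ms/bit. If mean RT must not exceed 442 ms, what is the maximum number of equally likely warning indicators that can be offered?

Set 285 + 55·log₂ n ≤ 442 → log₂ n ≤ (442 − 285)/55 = 2.8545.
So n ≤ 2^2.8545 = 7.233; the largest integer n is 7.

7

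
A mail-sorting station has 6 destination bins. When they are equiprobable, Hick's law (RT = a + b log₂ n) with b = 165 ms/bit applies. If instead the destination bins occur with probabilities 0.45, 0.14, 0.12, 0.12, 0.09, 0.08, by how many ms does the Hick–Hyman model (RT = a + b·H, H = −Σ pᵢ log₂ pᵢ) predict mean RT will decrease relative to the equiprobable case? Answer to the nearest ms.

55 ms

Equiprobable entropy H₀ = log₂ 6 = 2.5850 bits.
Skewed entropy H = −Σ pᵢ log₂ pᵢ = 2.2538 bits.
ΔRT = b·(H₀ − H) = 165 × 0.3312 = 54.64 ms.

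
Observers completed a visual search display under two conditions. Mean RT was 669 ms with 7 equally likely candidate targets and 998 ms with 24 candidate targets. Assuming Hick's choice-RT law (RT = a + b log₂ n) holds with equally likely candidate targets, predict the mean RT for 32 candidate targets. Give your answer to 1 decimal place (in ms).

Fit slope and intercept:
  b = (998 − 669) / (log₂ 24 − log₂ 7) = 329 / (4.5850 − 2.8074) = 185.080 ms/bit
  a = 669 − 185.080 × 2.8074 = 149.414 ms
Then RT(32) = 149.414 + 185.080 × log₂ 32 = 149.414 + 185.080 × 5 ≈ 1074.815 ms.

1074.8 ms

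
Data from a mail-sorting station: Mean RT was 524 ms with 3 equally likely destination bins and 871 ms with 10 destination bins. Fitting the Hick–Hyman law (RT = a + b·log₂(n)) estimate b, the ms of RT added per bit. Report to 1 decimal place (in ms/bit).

199.8 ms/bit

b = (RT₂ − RT₁)/(log₂ n₂ − log₂ n₁) = (871 − 524)/(3.3219 − 1.5850) = 199.774 ms/bit.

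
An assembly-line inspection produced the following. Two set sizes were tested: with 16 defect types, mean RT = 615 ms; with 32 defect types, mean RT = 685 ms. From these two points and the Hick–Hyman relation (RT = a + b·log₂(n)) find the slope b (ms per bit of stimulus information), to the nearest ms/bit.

70 ms/bit

The slope on a log₂ axis is (685 − 615) / (5 − 4) = 70 ms/bit.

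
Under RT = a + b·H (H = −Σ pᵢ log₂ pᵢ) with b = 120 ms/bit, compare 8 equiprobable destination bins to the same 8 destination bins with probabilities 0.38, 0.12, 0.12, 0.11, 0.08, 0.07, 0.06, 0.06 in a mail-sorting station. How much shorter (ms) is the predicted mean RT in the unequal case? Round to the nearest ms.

The RT saving is b·ΔH. Equiprobable H₀ = log₂(8) = 3.0000 bits; with the given probabilities H = 2.6620 bits.
b·(H₀ − H) = 120 × (3.0000 − 2.6620) = 40.56 ms.

41 ms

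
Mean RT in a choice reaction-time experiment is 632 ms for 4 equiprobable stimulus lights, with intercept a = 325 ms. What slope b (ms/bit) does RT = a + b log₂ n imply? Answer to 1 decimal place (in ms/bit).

153.5 ms/bit

4 alternatives carry log₂ 4 = 2 bits; the choice cost is 632 − 325 = 307 ms, so b = 307/2 = 153.500 ms/bit.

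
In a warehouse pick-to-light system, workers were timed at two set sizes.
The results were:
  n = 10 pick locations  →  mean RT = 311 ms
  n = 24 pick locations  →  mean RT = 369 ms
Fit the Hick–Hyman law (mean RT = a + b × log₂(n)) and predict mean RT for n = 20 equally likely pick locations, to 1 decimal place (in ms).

356.9 ms

Fit slope and intercept:
  b = (369 − 311) / (log₂ 24 − log₂ 10) = 58 / (4.5850 − 3.3219) = 45.921 ms/bit
  a = 311 − 45.921 × 3.3219 = 158.453 ms
Then RT(20) = 158.453 + 45.921 × log₂ 20 = 158.453 + 45.921 × 4.3219 ≈ 356.921 ms.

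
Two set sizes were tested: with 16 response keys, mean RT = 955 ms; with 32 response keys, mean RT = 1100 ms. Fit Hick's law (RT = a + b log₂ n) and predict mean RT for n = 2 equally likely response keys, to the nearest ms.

Fit slope and intercept:
  b = (1100 − 955) / (log₂ 32 − log₂ 16) = 145 / (5 − 4) = 145 ms/bit
  a = 955 − 145 × 4 = 375 ms
Then RT(2) = 375 + 145 × log₂ 2 = 375 + 145 × 1 ≈ 520.000 ms.

520 ms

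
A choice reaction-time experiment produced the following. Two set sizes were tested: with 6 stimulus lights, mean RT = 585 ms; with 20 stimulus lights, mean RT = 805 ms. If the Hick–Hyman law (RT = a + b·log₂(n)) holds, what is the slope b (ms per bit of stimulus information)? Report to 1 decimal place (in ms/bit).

b = (RT₂ − RT₁)/(log₂ n₂ − log₂ n₁) = (805 − 585)/(4.3219 − 2.5850) = 126.658 ms/bit.

126.7 ms/bit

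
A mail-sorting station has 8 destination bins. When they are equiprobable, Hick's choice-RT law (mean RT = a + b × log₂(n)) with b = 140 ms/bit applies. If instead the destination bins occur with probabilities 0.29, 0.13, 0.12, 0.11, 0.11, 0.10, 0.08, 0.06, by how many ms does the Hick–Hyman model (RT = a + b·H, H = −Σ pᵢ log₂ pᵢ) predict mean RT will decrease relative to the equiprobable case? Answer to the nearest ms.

Equiprobable entropy H₀ = log₂ 8 = 3.0000 bits.
Skewed entropy H = −Σ pᵢ log₂ pᵢ = 2.8354 bits.
ΔRT = b·(H₀ − H) = 140 × 0.1646 = 23.04 ms.

23 ms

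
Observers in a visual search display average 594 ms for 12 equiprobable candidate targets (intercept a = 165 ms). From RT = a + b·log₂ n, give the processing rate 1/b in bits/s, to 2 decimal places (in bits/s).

8.36 bits/s

b = (594 − 165)/log₂ 12 = 429/3.5850 = 119.667 ms per bit = 0.11967 s/bit; the reciprocal is 8.357 bits/s.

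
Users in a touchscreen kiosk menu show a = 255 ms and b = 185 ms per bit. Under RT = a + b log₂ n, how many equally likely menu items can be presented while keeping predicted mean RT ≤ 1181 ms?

32

Set 255 + 185·log₂ n ≤ 1181 → log₂ n ≤ (1181 − 255)/185 = 5.0054.
So n ≤ 2^5.0054 = 32.120; the largest integer n is 32.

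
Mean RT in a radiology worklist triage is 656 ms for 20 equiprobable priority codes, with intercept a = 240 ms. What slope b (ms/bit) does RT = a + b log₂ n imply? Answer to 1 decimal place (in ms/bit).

96.3 ms/bit

log₂(20) = 4.3219 bits.
b = (RT − a)/log₂ n = (656 − 240) / 4.3219 = 96.253 ms/bit.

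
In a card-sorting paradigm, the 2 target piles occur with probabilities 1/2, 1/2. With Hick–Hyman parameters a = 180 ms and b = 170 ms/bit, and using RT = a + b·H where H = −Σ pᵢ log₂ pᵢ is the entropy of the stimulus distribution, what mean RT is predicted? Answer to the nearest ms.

Each term −pᵢ log₂ pᵢ: 0.5·1 + 0.5·1; summed, H = 1.000 bits.
Mean RT = a + bH = 180 + 170·1.000 = 350.00 ms.

350 ms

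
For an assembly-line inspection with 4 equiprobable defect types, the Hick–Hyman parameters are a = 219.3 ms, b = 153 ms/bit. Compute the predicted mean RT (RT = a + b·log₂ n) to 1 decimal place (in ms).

525.3 ms

log₂(4) = 2 bits, so RT = 219.3 + 153 × 2 ≈ 525.300 ms.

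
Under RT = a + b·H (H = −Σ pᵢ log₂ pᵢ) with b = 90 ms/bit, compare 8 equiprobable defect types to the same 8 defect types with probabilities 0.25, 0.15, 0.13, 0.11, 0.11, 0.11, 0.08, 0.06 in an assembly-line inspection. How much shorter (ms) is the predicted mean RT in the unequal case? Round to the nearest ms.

Equiprobable entropy H₀ = log₂ 8 = 3.0000 bits.
Skewed entropy H = −Σ pᵢ log₂ pᵢ = 2.8791 bits.
ΔRT = b·(H₀ − H) = 90 × 0.1209 = 10.88 ms.

11 ms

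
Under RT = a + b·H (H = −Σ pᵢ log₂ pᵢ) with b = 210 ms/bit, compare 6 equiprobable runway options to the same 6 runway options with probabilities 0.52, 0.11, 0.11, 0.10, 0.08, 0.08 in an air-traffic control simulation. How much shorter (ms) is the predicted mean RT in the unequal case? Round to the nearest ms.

101 ms

The RT saving is b·ΔH. Equiprobable H₀ = log₂(6) = 2.5850 bits; with the given probabilities H = 2.1064 bits.
b·(H₀ − H) = 210 × (2.5850 − 2.1064) = 100.51 ms.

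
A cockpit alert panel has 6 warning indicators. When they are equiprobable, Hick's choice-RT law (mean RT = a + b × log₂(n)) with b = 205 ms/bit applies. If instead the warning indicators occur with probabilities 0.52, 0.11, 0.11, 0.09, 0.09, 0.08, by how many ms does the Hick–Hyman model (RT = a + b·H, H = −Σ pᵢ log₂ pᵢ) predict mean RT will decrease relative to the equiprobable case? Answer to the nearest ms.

98 ms

The RT saving is b·ΔH. Equiprobable H₀ = log₂(6) = 2.5850 bits; with the given probabilities H = 2.1080 bits.
b·(H₀ − H) = 205 × (2.5850 − 2.1080) = 97.78 ms.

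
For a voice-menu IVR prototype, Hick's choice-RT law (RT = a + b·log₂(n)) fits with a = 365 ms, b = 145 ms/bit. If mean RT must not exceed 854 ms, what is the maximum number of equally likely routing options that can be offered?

Set 365 + 145·log₂ n ≤ 854 → log₂ n ≤ (854 − 365)/145 = 3.3724.
So n ≤ 2^3.3724 = 10.356; the largest integer n is 10.

10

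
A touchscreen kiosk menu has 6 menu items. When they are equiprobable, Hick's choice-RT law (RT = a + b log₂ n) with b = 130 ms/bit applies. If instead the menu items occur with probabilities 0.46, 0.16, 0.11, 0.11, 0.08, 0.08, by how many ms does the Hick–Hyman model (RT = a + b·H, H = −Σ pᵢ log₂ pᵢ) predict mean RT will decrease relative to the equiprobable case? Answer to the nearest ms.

47 ms

Equiprobable entropy H₀ = log₂ 6 = 2.5850 bits.
Skewed entropy H = −Σ pᵢ log₂ pᵢ = 2.2219 bits.
ΔRT = b·(H₀ − H) = 130 × 0.3630 = 47.19 ms.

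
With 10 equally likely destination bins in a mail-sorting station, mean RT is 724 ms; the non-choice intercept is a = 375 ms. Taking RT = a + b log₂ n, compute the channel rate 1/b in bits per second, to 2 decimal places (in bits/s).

9.52 bits/s

Choice component = 724 − 375 = 349 ms over log₂(10) = 3.3219 bits.
b = 349 / 3.3219 = 105.059 ms/bit, so 1/b = 9.518 bits/s.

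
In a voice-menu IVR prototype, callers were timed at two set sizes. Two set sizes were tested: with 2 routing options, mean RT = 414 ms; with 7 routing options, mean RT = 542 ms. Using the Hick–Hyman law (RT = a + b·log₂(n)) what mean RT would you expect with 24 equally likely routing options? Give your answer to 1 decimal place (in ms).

RT is linear in log₂ n, so two points fix the line:
  b = (542 − 414) / (log₂ 7 − log₂ 2) = 128 / (2.8074 − 1) = 70.822 ms/bit
  a = 414 − 70.822 × 1 = 343.178 ms
Then RT(24) = 343.178 + 70.822 × log₂ 24 = 343.178 + 70.822 × 4.5850 ≈ 667.893 ms.

667.9 ms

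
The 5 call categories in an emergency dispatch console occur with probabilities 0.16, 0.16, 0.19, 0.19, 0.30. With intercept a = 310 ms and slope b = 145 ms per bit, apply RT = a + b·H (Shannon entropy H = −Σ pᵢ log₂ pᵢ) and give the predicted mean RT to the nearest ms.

H = 0.16·log₂(1/0.16) + 0.16·log₂(1/0.16) + 0.19·log₂(1/0.19) + 0.19·log₂(1/0.19) + 0.30·log₂(1/0.30) = 2.2776 bits.
RT = 310 + 145 × 2.2776 = 640.25 ms.

640 ms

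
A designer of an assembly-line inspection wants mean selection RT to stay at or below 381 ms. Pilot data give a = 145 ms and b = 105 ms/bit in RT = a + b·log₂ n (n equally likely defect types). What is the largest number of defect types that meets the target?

4

Information budget: (381 − 145)/105 = 2.2476 bits, so n ≤ 2^2.2476 = 4.749 → at most 4.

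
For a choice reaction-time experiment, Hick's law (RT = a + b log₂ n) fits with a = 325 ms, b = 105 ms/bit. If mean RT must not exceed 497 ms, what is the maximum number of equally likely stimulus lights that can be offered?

3

Set 325 + 105·log₂ n ≤ 497 → log₂ n ≤ (497 − 325)/105 = 1.6381.
So n ≤ 2^1.6381 = 3.113; the largest integer n is 3.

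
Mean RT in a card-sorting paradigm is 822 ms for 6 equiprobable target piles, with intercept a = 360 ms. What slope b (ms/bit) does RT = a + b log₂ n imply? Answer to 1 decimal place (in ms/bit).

6 alternatives carry log₂ 6 = 2.5850 bits; the choice cost is 822 − 360 = 462 ms, so b = 462/2.5850 = 178.726 ms/bit.

178.7 ms/bit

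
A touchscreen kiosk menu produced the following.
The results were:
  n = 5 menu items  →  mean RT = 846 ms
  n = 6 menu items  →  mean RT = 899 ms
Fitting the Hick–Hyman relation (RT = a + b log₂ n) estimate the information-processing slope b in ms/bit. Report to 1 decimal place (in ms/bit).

b = (RT₂ − RT₁)/(log₂ n₂ − log₂ n₁) = (899 − 846)/(2.5850 − 2.3219) = 201.495 ms/bit.

201.5 ms/bit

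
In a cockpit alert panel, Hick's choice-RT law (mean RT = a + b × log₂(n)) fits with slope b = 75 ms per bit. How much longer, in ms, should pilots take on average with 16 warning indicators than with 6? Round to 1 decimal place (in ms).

ΔRT = (a + b log₂ n₂) − (a + b log₂ n₁) = b·(log₂ n₂ − log₂ n₁).
log₂(16) − log₂(6) = 4 − 2.5850 = 1.4150.
ΔRT = 75 × 1.4150 = 106.128 ms.

106.1 ms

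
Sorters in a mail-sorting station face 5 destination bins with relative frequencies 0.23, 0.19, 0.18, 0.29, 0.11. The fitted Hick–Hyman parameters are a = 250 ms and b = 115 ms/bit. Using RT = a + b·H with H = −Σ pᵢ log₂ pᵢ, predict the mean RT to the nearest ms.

Entropy contributions −pᵢ log₂ pᵢ: 0.4877, 0.4552, 0.4453, 0.5179, 0.3503; sum H = 2.2564 bits.
RT = a + bH = 250 + 115·2.2564 = 509.49 ms.

509 ms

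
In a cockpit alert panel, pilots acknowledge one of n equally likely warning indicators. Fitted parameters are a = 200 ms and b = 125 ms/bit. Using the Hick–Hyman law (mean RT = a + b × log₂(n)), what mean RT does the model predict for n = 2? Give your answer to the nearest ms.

log₂(2) = 1 bits, so RT = 200 + 125 × 1 ≈ 325.000 ms.

325 ms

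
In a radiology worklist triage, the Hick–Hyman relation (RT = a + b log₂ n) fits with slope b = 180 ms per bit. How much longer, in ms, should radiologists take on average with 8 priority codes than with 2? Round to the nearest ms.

ΔRT = (a + b log₂ n₂) − (a + b log₂ n₁) = b·(log₂ n₂ − log₂ n₁).
log₂(8) − log₂(2) = log₂(8/2) = log₂(4) = 2.
ΔRT = 180 × 2.0000 = 360.000 ms.

360 ms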